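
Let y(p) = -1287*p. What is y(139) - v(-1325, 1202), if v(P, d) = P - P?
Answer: -178893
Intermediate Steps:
v(P, d) = 0
y(139) - v(-1325, 1202) = -1287*139 - 1*0 = -178893 + 0 = -178893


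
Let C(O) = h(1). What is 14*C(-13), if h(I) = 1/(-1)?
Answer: -14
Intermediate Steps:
h(I) = -1
C(O) = -1
14*C(-13) = 14*(-1) = -14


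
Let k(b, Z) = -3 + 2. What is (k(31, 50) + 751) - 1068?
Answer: -318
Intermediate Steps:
k(b, Z) = -1
(k(31, 50) + 751) - 1068 = (-1 + 751) - 1068 = 750 - 1068 = -318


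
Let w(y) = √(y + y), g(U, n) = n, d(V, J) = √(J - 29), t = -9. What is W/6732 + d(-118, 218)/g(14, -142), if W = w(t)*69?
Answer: -3*√21/142 + 23*I*√2/748 ≈ -0.096815 + 0.043485*I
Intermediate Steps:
d(V, J) = √(-29 + J)
w(y) = √2*√y (w(y) = √(2*y) = √2*√y)
W = 207*I*√2 (W = (√2*√(-9))*69 = (√2*(3*I))*69 = (3*I*√2)*69 = 207*I*√2 ≈ 292.74*I)
W/6732 + d(-118, 218)/g(14, -142) = (207*I*√2)/6732 + √(-29 + 218)/(-142) = (207*I*√2)*(1/6732) + √189*(-1/142) = 23*I*√2/748 + (3*√21)*(-1/142) = 23*I*√2/748 - 3*√21/142 = -3*√21/142 + 23*I*√2/748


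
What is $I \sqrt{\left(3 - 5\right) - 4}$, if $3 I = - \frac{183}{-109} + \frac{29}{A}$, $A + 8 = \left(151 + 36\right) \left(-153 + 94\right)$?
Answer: $\frac{2017342 i \sqrt{6}}{3610407} \approx 1.3687 i$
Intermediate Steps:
$A = -11041$ ($A = -8 + \left(151 + 36\right) \left(-153 + 94\right) = -8 + 187 \left(-59\right) = -8 - 11033 = -11041$)
$I = \frac{2017342}{3610407}$ ($I = \frac{- \frac{183}{-109} + \frac{29}{-11041}}{3} = \frac{\left(-183\right) \left(- \frac{1}{109}\right) + 29 \left(- \frac{1}{11041}\right)}{3} = \frac{\frac{183}{109} - \frac{29}{11041}}{3} = \frac{1}{3} \cdot \frac{2017342}{1203469} = \frac{2017342}{3610407} \approx 0.55876$)
$I \sqrt{\left(3 - 5\right) - 4} = \frac{2017342 \sqrt{\left(3 - 5\right) - 4}}{3610407} = \frac{2017342 \sqrt{-2 - 4}}{3610407} = \frac{2017342 \sqrt{-6}}{3610407} = \frac{2017342 i \sqrt{6}}{3610407}$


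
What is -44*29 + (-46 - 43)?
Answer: -1365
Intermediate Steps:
-44*29 + (-46 - 43) = -1276 - 89 = -1365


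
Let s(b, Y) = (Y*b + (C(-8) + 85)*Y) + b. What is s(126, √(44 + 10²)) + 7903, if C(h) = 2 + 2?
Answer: 10609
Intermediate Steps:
C(h) = 4
s(b, Y) = b + 89*Y + Y*b (s(b, Y) = (Y*b + (4 + 85)*Y) + b = (Y*b + 89*Y) + b = (89*Y + Y*b) + b = b + 89*Y + Y*b)
s(126, √(44 + 10²)) + 7903 = (126 + 89*√(44 + 10²) + √(44 + 10²)*126) + 7903 = (126 + 89*√(44 + 100) + √(44 + 100)*126) + 7903 = (126 + 89*√144 + √144*126) + 7903 = (126 + 89*12 + 12*126) + 7903 = (126 + 1068 + 1512) + 7903 = 2706 + 7903 = 10609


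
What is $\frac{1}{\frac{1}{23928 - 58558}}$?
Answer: $-34630$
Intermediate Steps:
$\frac{1}{\frac{1}{23928 - 58558}} = \frac{1}{\frac{1}{-34630}} = \frac{1}{- \frac{1}{34630}} = -34630$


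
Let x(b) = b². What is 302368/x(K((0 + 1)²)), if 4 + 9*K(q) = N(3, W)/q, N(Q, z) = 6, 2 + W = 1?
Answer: 6122952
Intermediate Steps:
W = -1 (W = -2 + 1 = -1)
K(q) = -4/9 + 2/(3*q) (K(q) = -4/9 + (6/q)/9 = -4/9 + 2/(3*q))
302368/x(K((0 + 1)²)) = 302368/((2*(3 - 2*(0 + 1)²)/(9*((0 + 1)²)))²) = 302368/((2*(3 - 2*1²)/(9*(1²)))²) = 302368/(((2/9)*(3 - 2*1)/1)²) = 302368/(((2/9)*1*(3 - 2))²) = 302368/(((2/9)*1*1)²) = 302368/((2/9)²) = 302368/(4/81) = 302368*(81/4) = 6122952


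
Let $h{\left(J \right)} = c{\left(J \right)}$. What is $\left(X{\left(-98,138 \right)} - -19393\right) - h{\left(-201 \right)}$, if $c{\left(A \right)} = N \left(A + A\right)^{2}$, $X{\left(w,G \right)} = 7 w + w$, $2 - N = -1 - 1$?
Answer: $-627807$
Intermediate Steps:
$N = 4$ ($N = 2 - \left(-1 - 1\right) = 2 - -2 = 2 + 2 = 4$)
$X{\left(w,G \right)} = 8 w$
$c{\left(A \right)} = 16 A^{2}$ ($c{\left(A \right)} = 4 \left(A + A\right)^{2} = 4 \left(2 A\right)^{2} = 4 \cdot 4 A^{2} = 16 A^{2}$)
$h{\left(J \right)} = 16 J^{2}$
$\left(X{\left(-98,138 \right)} - -19393\right) - h{\left(-201 \right)} = \left(8 \left(-98\right) - -19393\right) - 16 \left(-201\right)^{2} = \left(-784 + 19393\right) - 16 \cdot 40401 = 18609 - 646416 = -627807$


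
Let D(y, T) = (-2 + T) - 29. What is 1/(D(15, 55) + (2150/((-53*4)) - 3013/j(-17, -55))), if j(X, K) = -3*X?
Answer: -5406/244459 ≈ -0.022114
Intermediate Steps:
D(y, T) = -31 + T
1/(D(15, 55) + (2150/((-53*4)) - 3013/j(-17, -55))) = 1/((-31 + 55) + (2150/((-53*4)) - 3013/((-3*(-17))))) = 1/(24 + (2150/(-212) - 3013/51)) = 1/(24 + (2150*(-1/212) - 3013*1/51)) = 1/(24 + (-1075/106 - 3013/51)) = 1/(24 - 374203/5406) = 1/(-244459/5406) = -5406/244459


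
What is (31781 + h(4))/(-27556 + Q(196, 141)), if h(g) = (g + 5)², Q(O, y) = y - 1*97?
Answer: -15931/13756 ≈ -1.1581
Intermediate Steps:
Q(O, y) = -97 + y (Q(O, y) = y - 97 = -97 + y)
h(g) = (5 + g)²
(31781 + h(4))/(-27556 + Q(196, 141)) = (31781 + (5 + 4)²)/(-27556 + (-97 + 141)) = (31781 + 9²)/(-27556 + 44) = (31781 + 81)/(-27512) = 31862*(-1/27512) = -15931/13756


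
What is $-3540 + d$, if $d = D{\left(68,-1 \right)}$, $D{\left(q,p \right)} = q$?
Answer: $-3472$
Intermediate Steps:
$d = 68$
$-3540 + d = -3540 + 68 = -3472$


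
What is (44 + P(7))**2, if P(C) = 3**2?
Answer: 2809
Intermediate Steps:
P(C) = 9
(44 + P(7))**2 = (44 + 9)**2 = 53**2 = 2809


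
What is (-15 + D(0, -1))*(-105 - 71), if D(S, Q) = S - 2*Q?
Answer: 2288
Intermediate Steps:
(-15 + D(0, -1))*(-105 - 71) = (-15 + (0 - 2*(-1)))*(-105 - 71) = (-15 + (0 + 2))*(-176) = (-15 + 2)*(-176) = -13*(-176) = 2288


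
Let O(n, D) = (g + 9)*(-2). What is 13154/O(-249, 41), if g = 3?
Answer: -6577/12 ≈ -548.08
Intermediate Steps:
O(n, D) = -24 (O(n, D) = (3 + 9)*(-2) = 12*(-2) = -24)
13154/O(-249, 41) = 13154/(-24) = 13154*(-1/24) = -6577/12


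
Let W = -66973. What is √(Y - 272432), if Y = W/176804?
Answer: 13*I*√12597843214429/88402 ≈ 521.95*I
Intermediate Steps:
Y = -66973/176804 ≈ -0.37880
√(Y - 272432) = √(-66973/176804 - 272432) = √(-48167134301/176804) = 13*I*√12597843214429/88402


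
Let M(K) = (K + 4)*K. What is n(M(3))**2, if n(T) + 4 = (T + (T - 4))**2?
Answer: 2073600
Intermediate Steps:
M(K) = K*(4 + K) (M(K) = (4 + K)*K = K*(4 + K))
n(T) = -4 + (-4 + 2*T)**2 (n(T) = -4 + (T + (T - 4))**2 = -4 + (T + (-4 + T))**2 = -4 + (-4 + 2*T)**2)
n(M(3))**2 = (-4 + 4*(-2 + 3*(4 + 3))**2)**2 = (-4 + 4*(-2 + 3*7)**2)**2 = (-4 + 4*(-2 + 21)**2)**2 = (-4 + 4*19**2)**2 = (-4 + 4*361)**2 = (-4 + 1444)**2 = 1440**2 = 2073600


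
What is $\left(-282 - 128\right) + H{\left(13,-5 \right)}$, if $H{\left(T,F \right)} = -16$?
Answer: $-426$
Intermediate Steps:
$\left(-282 - 128\right) + H{\left(13,-5 \right)} = \left(-282 - 128\right) - 16 = -410 - 16 = -426$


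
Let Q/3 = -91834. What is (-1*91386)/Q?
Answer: 15231/45917 ≈ 0.33171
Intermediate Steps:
Q = -275502 (Q = 3*(-91834) = -275502)
(-1*91386)/Q = -1*91386/(-275502) = -91386*(-1/275502) = 15231/45917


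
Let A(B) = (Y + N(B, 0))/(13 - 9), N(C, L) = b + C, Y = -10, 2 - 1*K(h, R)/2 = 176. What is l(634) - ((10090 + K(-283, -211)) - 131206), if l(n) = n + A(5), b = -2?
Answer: 488385/4 ≈ 1.2210e+5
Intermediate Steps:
K(h, R) = -348 (K(h, R) = 4 - 2*176 = 4 - 352 = -348)
N(C, L) = -2 + C
A(B) = -3 + B/4 (A(B) = (-10 + (-2 + B))/(13 - 9) = (-12 + B)/4 = (-12 + B)*(¼) = -3 + B/4)
l(n) = -7/4 + n (l(n) = n + (-3 + (¼)*5) = n + (-3 + 5/4) = n - 7/4 = -7/4 + n)
l(634) - ((10090 + K(-283, -211)) - 131206) = (-7/4 + 634) - ((10090 - 348) - 131206) = 2529/4 - (9742 - 131206) = 2529/4 - 1*(-121464) = 2529/4 + 121464 = 488385/4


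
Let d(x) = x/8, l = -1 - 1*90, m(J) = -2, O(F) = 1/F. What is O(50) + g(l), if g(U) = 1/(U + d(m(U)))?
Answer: 33/3650 ≈ 0.0090411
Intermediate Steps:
l = -91 (l = -1 - 90 = -91)
d(x) = x/8 (d(x) = x*(⅛) = x/8)
g(U) = 1/(-¼ + U) (g(U) = 1/(U + (⅛)*(-2)) = 1/(U - ¼) = 1/(-¼ + U))
O(50) + g(l) = 1/50 + 4/(-1 + 4*(-91)) = 1/50 + 4/(-1 - 364) = 1/50 + 4/(-365) = 1/50 + 4*(-1/365) = 1/50 - 4/365 = 33/3650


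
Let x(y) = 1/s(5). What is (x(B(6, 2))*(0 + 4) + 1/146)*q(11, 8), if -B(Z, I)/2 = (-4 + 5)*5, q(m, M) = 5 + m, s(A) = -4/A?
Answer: -5832/73 ≈ -79.890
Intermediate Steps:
B(Z, I) = -10 (B(Z, I) = -2*(-4 + 5)*5 = -2*5 = -10)
x(y) = -5/4 (x(y) = 1/(-4/5) = 1/(-4*⅕) = 1/(-⅘) = -5/4)
(x(B(6, 2))*(0 + 4) + 1/146)*q(11, 8) = (-5*(0 + 4)/4 + 1/146)*(5 + 11) = (-5/4*4 + 1/146)*16 = (-5 + 1/146)*16 = -729/146*16 = -5832/73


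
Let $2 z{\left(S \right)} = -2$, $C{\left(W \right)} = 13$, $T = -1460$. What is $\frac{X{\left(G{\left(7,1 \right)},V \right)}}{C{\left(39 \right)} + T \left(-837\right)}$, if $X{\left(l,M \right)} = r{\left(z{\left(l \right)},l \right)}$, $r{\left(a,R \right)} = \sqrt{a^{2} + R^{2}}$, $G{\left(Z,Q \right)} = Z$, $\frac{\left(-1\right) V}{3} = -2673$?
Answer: $\frac{5 \sqrt{2}}{1222033} \approx 5.7863 \cdot 10^{-6}$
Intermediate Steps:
$V = 8019$ ($V = \left(-3\right) \left(-2673\right) = 8019$)
$z{\left(S \right)} = -1$ ($z{\left(S \right)} = \frac{1}{2} \left(-2\right) = -1$)
$r{\left(a,R \right)} = \sqrt{R^{2} + a^{2}}$
$X{\left(l,M \right)} = \sqrt{1 + l^{2}}$ ($X{\left(l,M \right)} = \sqrt{l^{2} + \left(-1\right)^{2}} = \sqrt{l^{2} + 1} = \sqrt{1 + l^{2}}$)
$\frac{X{\left(G{\left(7,1 \right)},V \right)}}{C{\left(39 \right)} + T \left(-837\right)} = \frac{\sqrt{1 + 7^{2}}}{13 - -1222020} = \frac{\sqrt{1 + 49}}{13 + 1222020} = \frac{\sqrt{50}}{1222033} = 5 \sqrt{2} \cdot \frac{1}{1222033} = \frac{5 \sqrt{2}}{1222033}$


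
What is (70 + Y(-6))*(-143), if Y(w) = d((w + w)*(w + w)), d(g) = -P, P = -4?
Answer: -10582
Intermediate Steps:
d(g) = 4 (d(g) = -1*(-4) = 4)
Y(w) = 4
(70 + Y(-6))*(-143) = (70 + 4)*(-143) = 74*(-143) = -10582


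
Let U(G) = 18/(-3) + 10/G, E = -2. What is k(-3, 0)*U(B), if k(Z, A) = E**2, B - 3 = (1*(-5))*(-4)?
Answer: -512/23 ≈ -22.261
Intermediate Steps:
B = 23 (B = 3 + (1*(-5))*(-4) = 3 - 5*(-4) = 3 + 20 = 23)
U(G) = -6 + 10/G (U(G) = 18*(-1/3) + 10/G = -6 + 10/G)
k(Z, A) = 4 (k(Z, A) = (-2)**2 = 4)
k(-3, 0)*U(B) = 4*(-6 + 10/23) = 4*(-128/23) = -512/23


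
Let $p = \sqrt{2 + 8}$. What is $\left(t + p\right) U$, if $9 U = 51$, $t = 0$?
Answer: $\frac{17 \sqrt{10}}{3} \approx 17.92$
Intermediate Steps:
$U = \frac{17}{3}$ ($U = \frac{1}{9} \cdot 51 = \frac{17}{3} \approx 5.6667$)
$p = \sqrt{10} \approx 3.1623$
$\left(t + p\right) U = \left(0 + \sqrt{10}\right) \frac{17}{3} = \sqrt{10} \cdot \frac{17}{3} = \frac{17 \sqrt{10}}{3}$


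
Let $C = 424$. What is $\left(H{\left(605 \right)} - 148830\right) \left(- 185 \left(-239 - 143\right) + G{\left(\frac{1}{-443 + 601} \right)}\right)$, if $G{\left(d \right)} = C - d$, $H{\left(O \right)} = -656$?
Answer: $- \frac{839576982293}{79} \approx -1.0628 \cdot 10^{10}$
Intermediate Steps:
$G{\left(d \right)} = 424 - d$
$\left(H{\left(605 \right)} - 148830\right) \left(- 185 \left(-239 - 143\right) + G{\left(\frac{1}{-443 + 601} \right)}\right) = \left(-656 - 148830\right) \left(- 185 \left(-239 - 143\right) + \left(424 - \frac{1}{-443 + 601}\right)\right) = - 149486 \left(\left(-185\right) \left(-382\right) + \left(424 - \frac{1}{158}\right)\right) = - 149486 \left(70670 + \left(424 - \frac{1}{158}\right)\right) = - 149486 \left(70670 + \frac{66991}{158}\right) = \left(-149486\right) \frac{11232851}{158} = - \frac{839576982293}{79}$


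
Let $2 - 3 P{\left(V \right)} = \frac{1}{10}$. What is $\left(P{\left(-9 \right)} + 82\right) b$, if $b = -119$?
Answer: $- \frac{295001}{30} \approx -9833.4$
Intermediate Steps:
$P{\left(V \right)} = \frac{19}{30}$ ($P{\left(V \right)} = \frac{2}{3} - \frac{1}{3 \cdot 10} = \frac{2}{3} - \frac{1}{30} = \frac{19}{30}$)
$\left(P{\left(-9 \right)} + 82\right) b = \left(\frac{19}{30} + 82\right) \left(-119\right) = \frac{2479}{30} \left(-119\right) = - \frac{295001}{30}$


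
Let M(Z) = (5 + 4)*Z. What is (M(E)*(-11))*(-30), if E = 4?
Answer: 11880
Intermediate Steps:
M(Z) = 9*Z
(M(E)*(-11))*(-30) = ((9*4)*(-11))*(-30) = (36*(-11))*(-30) = -396*(-30) = 11880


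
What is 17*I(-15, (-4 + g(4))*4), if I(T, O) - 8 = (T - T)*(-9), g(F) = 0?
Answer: 136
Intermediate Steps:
I(T, O) = 8 (I(T, O) = 8 + (T - T)*(-9) = 8 + 0*(-9) = 8 + 0 = 8)
17*I(-15, (-4 + g(4))*4) = 17*8 = 136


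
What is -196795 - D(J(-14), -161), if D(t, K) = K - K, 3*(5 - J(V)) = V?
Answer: -196795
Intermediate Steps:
J(V) = 5 - V/3
D(t, K) = 0
-196795 - D(J(-14), -161) = -196795 - 1*0 = -196795 + 0 = -196795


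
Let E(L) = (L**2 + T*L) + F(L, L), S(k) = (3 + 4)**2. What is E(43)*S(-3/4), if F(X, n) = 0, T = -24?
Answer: 40033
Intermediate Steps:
S(k) = 49 (S(k) = 7**2 = 49)
E(L) = L**2 - 24*L (E(L) = (L**2 - 24*L) + 0 = L**2 - 24*L)
E(43)*S(-3/4) = (43*(-24 + 43))*49 = (43*19)*49 = 817*49 = 40033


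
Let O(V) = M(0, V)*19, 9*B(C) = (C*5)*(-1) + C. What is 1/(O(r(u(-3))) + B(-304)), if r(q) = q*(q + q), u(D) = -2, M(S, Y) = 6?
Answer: 9/2242 ≈ 0.0040143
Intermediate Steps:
B(C) = -4*C/9 (B(C) = ((C*5)*(-1) + C)/9 = ((5*C)*(-1) + C)/9 = (-5*C + C)/9 = (-4*C)/9 = -4*C/9)
r(q) = 2*q**2 (r(q) = q*(2*q) = 2*q**2)
O(V) = 114 (O(V) = 6*19 = 114)
1/(O(r(u(-3))) + B(-304)) = 1/(114 - 4/9*(-304)) = 1/(114 + 1216/9) = 1/(2242/9) = 9/2242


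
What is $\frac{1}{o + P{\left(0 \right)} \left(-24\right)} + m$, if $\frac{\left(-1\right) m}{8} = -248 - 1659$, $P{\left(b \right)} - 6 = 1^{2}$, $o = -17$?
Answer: $\frac{2822359}{185} \approx 15256.0$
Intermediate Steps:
$P{\left(b \right)} = 7$ ($P{\left(b \right)} = 6 + 1^{2} = 6 + 1 = 7$)
$m = 15256$ ($m = - 8 \left(-248 - 1659\right) = \left(-8\right) \left(-1907\right) = 15256$)
$\frac{1}{o + P{\left(0 \right)} \left(-24\right)} + m = \frac{1}{-17 + 7 \left(-24\right)} + 15256 = \frac{1}{-17 - 168} + 15256 = \frac{1}{-185} + 15256 = - \frac{1}{185} + 15256 = \frac{2822359}{185}$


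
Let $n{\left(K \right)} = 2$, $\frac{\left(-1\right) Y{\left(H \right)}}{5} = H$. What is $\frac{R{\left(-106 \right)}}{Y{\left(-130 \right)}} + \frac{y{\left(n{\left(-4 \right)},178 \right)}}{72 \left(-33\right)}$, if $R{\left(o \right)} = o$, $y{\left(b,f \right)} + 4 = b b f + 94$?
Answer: $- \frac{193289}{386100} \approx -0.50062$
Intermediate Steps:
$Y{\left(H \right)} = - 5 H$
$y{\left(b,f \right)} = 90 + f b^{2}$ ($y{\left(b,f \right)} = -4 + \left(b b f + 94\right) = -4 + \left(b^{2} f + 94\right) = -4 + \left(f b^{2} + 94\right) = -4 + \left(94 + f b^{2}\right) = 90 + f b^{2}$)
$\frac{R{\left(-106 \right)}}{Y{\left(-130 \right)}} + \frac{y{\left(n{\left(-4 \right)},178 \right)}}{72 \left(-33\right)} = - \frac{106}{\left(-5\right) \left(-130\right)} + \frac{90 + 178 \cdot 2^{2}}{72 \left(-33\right)} = - \frac{106}{650} + \frac{90 + 178 \cdot 4}{-2376} = \left(-106\right) \frac{1}{650} + \left(90 + 712\right) \left(- \frac{1}{2376}\right) = - \frac{53}{325} + 802 \left(- \frac{1}{2376}\right) = - \frac{53}{325} - \frac{401}{1188} = - \frac{193289}{386100}$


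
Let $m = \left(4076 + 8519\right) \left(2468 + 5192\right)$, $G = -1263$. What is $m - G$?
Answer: $96478963$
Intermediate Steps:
$m = 96477700$ ($m = 12595 \cdot 7660 = 96477700$)
$m - G = 96477700 - -1263 = 96477700 + 1263 = 96478963$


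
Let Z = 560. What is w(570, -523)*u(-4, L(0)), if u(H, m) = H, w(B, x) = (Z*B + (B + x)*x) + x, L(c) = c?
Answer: -1176384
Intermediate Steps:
w(B, x) = x + 560*B + x*(B + x) (w(B, x) = (560*B + (B + x)*x) + x = (560*B + x*(B + x)) + x = x + 560*B + x*(B + x))
w(570, -523)*u(-4, L(0)) = (-523 + (-523)**2 + 560*570 + 570*(-523))*(-4) = (-523 + 273529 + 319200 - 298110)*(-4) = 294096*(-4) = -1176384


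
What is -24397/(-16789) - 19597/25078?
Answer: 282813933/421034542 ≈ 0.67171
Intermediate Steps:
-24397/(-16789) - 19597/25078 = -24397*(-1/16789) - 19597*1/25078 = 24397/16789 - 19597/25078 = 282813933/421034542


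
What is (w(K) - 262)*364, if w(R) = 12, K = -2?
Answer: -91000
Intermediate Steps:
(w(K) - 262)*364 = (12 - 262)*364 = -250*364 = -91000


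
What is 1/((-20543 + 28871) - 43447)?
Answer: -1/35119 ≈ -2.8475e-5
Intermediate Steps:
1/((-20543 + 28871) - 43447) = 1/(8328 - 43447) = 1/(-35119) = -1/35119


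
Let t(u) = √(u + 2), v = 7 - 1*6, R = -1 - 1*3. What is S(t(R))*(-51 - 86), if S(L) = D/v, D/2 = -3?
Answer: 822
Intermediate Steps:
D = -6 (D = 2*(-3) = -6)
R = -4 (R = -1 - 3 = -4)
v = 1 (v = 7 - 6 = 1)
t(u) = √(2 + u)
S(L) = -6 (S(L) = -6/1 = -6*1 = -6)
S(t(R))*(-51 - 86) = -6*(-51 - 86) = -6*(-137) = 822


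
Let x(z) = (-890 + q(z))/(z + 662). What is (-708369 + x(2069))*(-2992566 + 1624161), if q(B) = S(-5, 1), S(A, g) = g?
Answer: 2647256962538340/2731 ≈ 9.6934e+11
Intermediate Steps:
q(B) = 1
x(z) = -889/(662 + z) (x(z) = (-890 + 1)/(z + 662) = -889/(662 + z))
(-708369 + x(2069))*(-2992566 + 1624161) = (-708369 - 889/(662 + 2069))*(-2992566 + 1624161) = (-708369 - 889/2731)*(-1368405) = -1934556628/2731*(-1368405) = 2647256962538340/2731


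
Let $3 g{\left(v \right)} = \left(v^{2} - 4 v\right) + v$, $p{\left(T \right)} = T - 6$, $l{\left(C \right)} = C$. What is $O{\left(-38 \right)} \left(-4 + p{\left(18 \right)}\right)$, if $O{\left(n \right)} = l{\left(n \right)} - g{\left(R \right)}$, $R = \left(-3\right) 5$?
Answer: $-1024$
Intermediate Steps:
$R = -15$
$p{\left(T \right)} = -6 + T$ ($p{\left(T \right)} = T - 6 = -6 + T$)
$g{\left(v \right)} = - v + \frac{v^{2}}{3}$ ($g{\left(v \right)} = \frac{\left(v^{2} - 4 v\right) + v}{3} = \frac{v^{2} - 3 v}{3} = - v + \frac{v^{2}}{3}$)
$O{\left(n \right)} = -90 + n$ ($O{\left(n \right)} = n - \frac{1}{3} \left(-15\right) \left(-3 - 15\right) = n - \frac{1}{3} \left(-15\right) \left(-18\right) = n - 90 = -90 + n$)
$O{\left(-38 \right)} \left(-4 + p{\left(18 \right)}\right) = \left(-90 - 38\right) \left(-4 + \left(-6 + 18\right)\right) = - 128 \left(-4 + 12\right) = \left(-128\right) 8 = -1024$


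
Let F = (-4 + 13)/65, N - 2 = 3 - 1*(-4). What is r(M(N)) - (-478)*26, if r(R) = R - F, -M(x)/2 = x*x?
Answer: 797281/65 ≈ 12266.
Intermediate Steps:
N = 9 (N = 2 + (3 - 1*(-4)) = 2 + (3 + 4) = 2 + 7 = 9)
F = 9/65 (F = 9*(1/65) = 9/65 ≈ 0.13846)
M(x) = -2*x² (M(x) = -2*x*x = -2*x²)
r(R) = -9/65 + R (r(R) = R - 1*9/65 = R - 9/65 = -9/65 + R)
r(M(N)) - (-478)*26 = (-9/65 - 2*9²) - (-478)*26 = (-9/65 - 2*81) - 1*(-12428) = (-9/65 - 162) + 12428 = -10539/65 + 12428 = 797281/65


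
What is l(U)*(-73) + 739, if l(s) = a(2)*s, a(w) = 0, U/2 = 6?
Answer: 739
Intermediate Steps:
U = 12 (U = 2*6 = 12)
l(s) = 0 (l(s) = 0*s = 0)
l(U)*(-73) + 739 = 0*(-73) + 739 = 0 + 739 = 739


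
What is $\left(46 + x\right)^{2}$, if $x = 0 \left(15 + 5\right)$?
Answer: $2116$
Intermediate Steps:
$x = 0$ ($x = 0 \cdot 20 = 0$)
$\left(46 + x\right)^{2} = \left(46 + 0\right)^{2} = 46^{2} = 2116$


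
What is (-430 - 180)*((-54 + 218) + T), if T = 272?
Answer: -265960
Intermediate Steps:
(-430 - 180)*((-54 + 218) + T) = (-430 - 180)*((-54 + 218) + 272) = -610*(164 + 272) = -610*436 = -265960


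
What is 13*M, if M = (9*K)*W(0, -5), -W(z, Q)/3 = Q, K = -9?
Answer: -15795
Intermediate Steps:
W(z, Q) = -3*Q
M = -1215 (M = (9*(-9))*(-3*(-5)) = -81*15 = -1215)
13*M = 13*(-1215) = -15795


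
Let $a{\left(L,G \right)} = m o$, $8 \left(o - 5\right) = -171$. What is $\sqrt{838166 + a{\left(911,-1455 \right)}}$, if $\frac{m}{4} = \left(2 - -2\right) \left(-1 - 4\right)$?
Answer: $2 \sqrt{209869} \approx 916.23$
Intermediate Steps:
$m = -80$ ($m = 4 \left(2 - -2\right) \left(-1 - 4\right) = 4 \left(2 + 2\right) \left(-5\right) = 4 \cdot 4 \left(-5\right) = 4 \left(-20\right) = -80$)
$o = - \frac{131}{8}$ ($o = 5 + \frac{1}{8} \left(-171\right) = 5 - \frac{171}{8} = - \frac{131}{8} \approx -16.375$)
$a{\left(L,G \right)} = 1310$ ($a{\left(L,G \right)} = \left(-80\right) \left(- \frac{131}{8}\right) = 1310$)
$\sqrt{838166 + a{\left(911,-1455 \right)}} = \sqrt{838166 + 1310} = \sqrt{839476} = 2 \sqrt{209869}$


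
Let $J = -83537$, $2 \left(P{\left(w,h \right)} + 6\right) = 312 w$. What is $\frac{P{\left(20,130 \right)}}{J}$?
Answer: $- \frac{3114}{83537} \approx -0.037277$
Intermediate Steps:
$P{\left(w,h \right)} = -6 + 156 w$ ($P{\left(w,h \right)} = -6 + \frac{312 w}{2} = -6 + 156 w$)
$\frac{P{\left(20,130 \right)}}{J} = \frac{-6 + 156 \cdot 20}{-83537} = \left(-6 + 3120\right) \left(- \frac{1}{83537}\right) = 3114 \left(- \frac{1}{83537}\right) = - \frac{3114}{83537}$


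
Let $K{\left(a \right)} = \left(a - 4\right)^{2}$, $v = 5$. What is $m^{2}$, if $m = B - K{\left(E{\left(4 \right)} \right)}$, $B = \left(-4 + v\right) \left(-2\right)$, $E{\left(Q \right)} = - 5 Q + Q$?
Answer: $161604$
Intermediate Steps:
$E{\left(Q \right)} = - 4 Q$
$K{\left(a \right)} = \left(-4 + a\right)^{2}$
$B = -2$ ($B = \left(-4 + 5\right) \left(-2\right) = 1 \left(-2\right) = -2$)
$m = -402$ ($m = -2 - \left(-4 - 16\right)^{2} = -2 - \left(-20\right)^{2} = -2 - 400 = -402$)
$m^{2} = \left(-402\right)^{2} = 161604$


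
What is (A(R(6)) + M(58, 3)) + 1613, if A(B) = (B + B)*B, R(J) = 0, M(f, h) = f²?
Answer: 4977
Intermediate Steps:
A(B) = 2*B² (A(B) = (2*B)*B = 2*B²)
(A(R(6)) + M(58, 3)) + 1613 = (2*0² + 58²) + 1613 = (2*0 + 3364) + 1613 = (0 + 3364) + 1613 = 3364 + 1613 = 4977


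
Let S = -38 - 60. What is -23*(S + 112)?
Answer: -322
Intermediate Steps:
S = -98
-23*(S + 112) = -23*(-98 + 112) = -23*14 = -322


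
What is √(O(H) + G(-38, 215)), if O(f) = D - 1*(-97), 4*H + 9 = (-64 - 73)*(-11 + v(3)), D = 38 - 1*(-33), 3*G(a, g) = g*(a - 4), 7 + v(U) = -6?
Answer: 7*I*√58 ≈ 53.31*I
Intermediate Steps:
v(U) = -13 (v(U) = -7 - 6 = -13)
G(a, g) = g*(-4 + a)/3 (G(a, g) = (g*(a - 4))/3 = (g*(-4 + a))/3 = g*(-4 + a)/3)
D = 71 (D = 38 + 33 = 71)
H = 3279/4 (H = -9/4 + ((-64 - 73)*(-11 - 13))/4 = -9/4 + (-137*(-24))/4 = -9/4 + (¼)*3288 = -9/4 + 822 = 3279/4 ≈ 819.75)
O(f) = 168 (O(f) = 71 - 1*(-97) = 71 + 97 = 168)
√(O(H) + G(-38, 215)) = √(168 + (⅓)*215*(-4 - 38)) = √(168 + (⅓)*215*(-42)) = √(168 - 3010) = √(-2842) = 7*I*√58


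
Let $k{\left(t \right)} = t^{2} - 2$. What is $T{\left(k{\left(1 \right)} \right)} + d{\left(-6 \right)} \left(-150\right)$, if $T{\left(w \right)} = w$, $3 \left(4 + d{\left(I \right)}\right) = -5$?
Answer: $849$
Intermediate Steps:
$d{\left(I \right)} = - \frac{17}{3}$ ($d{\left(I \right)} = -4 + \frac{1}{3} \left(-5\right) = -4 - \frac{5}{3} = - \frac{17}{3}$)
$k{\left(t \right)} = -2 + t^{2}$
$T{\left(k{\left(1 \right)} \right)} + d{\left(-6 \right)} \left(-150\right) = \left(-2 + 1^{2}\right) - -850 = \left(-2 + 1\right) + 850 = -1 + 850 = 849$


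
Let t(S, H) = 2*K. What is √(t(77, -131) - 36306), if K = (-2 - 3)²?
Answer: 4*I*√2266 ≈ 190.41*I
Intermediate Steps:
K = 25 (K = (-5)² = 25)
t(S, H) = 50 (t(S, H) = 2*25 = 50)
√(t(77, -131) - 36306) = √(50 - 36306) = √(-36256) = 4*I*√2266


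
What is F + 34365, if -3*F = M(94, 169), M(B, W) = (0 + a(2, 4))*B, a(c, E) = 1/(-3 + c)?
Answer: 103189/3 ≈ 34396.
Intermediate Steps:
M(B, W) = -B (M(B, W) = (0 + 1/(-3 + 2))*B = (0 + 1/(-1))*B = (0 - 1)*B = -B)
F = 94/3 (F = -(-1)*94/3 = -⅓*(-94) = 94/3 ≈ 31.333)
F + 34365 = 94/3 + 34365 = 103189/3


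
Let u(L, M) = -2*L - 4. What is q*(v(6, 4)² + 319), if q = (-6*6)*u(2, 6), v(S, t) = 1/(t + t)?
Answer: 183753/2 ≈ 91877.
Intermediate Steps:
v(S, t) = 1/(2*t)
u(L, M) = -4 - 2*L
q = 288 (q = (-6*6)*(-4 - 2*2) = -36*(-4 - 4) = -36*(-8) = 288)
q*(v(6, 4)² + 319) = 288*(((½)/4)² + 319) = 288*(((½)*(¼))² + 319) = 288*((⅛)² + 319) = 288*(1/64 + 319) = 288*(20417/64) = 183753/2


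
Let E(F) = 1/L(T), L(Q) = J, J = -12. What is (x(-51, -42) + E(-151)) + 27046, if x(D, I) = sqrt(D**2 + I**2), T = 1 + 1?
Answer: 324551/12 + 3*sqrt(485) ≈ 27112.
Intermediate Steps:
T = 2
L(Q) = -12
E(F) = -1/12 (E(F) = 1/(-12) = -1/12)
(x(-51, -42) + E(-151)) + 27046 = (sqrt((-51)**2 + (-42)**2) - 1/12) + 27046 = (sqrt(2601 + 1764) - 1/12) + 27046 = (sqrt(4365) - 1/12) + 27046 = (3*sqrt(485) - 1/12) + 27046 = (-1/12 + 3*sqrt(485)) + 27046 = 324551/12 + 3*sqrt(485)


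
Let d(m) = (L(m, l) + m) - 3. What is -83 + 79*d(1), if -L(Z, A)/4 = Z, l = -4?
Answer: -557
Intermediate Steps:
L(Z, A) = -4*Z
d(m) = -3 - 3*m (d(m) = (-4*m + m) - 3 = -3*m - 3 = -3 - 3*m)
-83 + 79*d(1) = -83 + 79*(-3 - 3*1) = -83 + 79*(-3 - 3) = -83 + 79*(-6) = -83 - 474 = -557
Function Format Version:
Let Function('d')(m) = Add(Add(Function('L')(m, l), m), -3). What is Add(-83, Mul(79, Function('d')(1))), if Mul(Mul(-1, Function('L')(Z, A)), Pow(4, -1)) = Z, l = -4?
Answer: -557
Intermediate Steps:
Function('L')(Z, A) = Mul(-4, Z)
Function('d')(m) = Add(-3, Mul(-3, m)) (Function('d')(m) = Add(Add(Mul(-4, m), m), -3) = Add(Mul(-3, m), -3) = Add(-3, Mul(-3, m)))
Add(-83, Mul(79, Function('d')(1))) = Add(-83, Mul(79, Add(-3, Mul(-3, 1)))) = Add(-83, Mul(79, Add(-3, -3))) = Add(-83, Mul(79, -6)) = Add(-83, -474) = -557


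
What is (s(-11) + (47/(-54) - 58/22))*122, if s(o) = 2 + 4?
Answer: 90341/297 ≈ 304.18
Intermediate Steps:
s(o) = 6
(s(-11) + (47/(-54) - 58/22))*122 = (6 + (47/(-54) - 58/22))*122 = (6 + (47*(-1/54) - 58*1/22))*122 = (6 + (-47/54 - 29/11))*122 = (6 - 2083/594)*122 = (1481/594)*122 = 90341/297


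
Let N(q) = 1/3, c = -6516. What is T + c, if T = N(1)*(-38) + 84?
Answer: -19334/3 ≈ -6444.7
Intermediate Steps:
N(q) = 1/3
T = 214/3 (T = (1/3)*(-38) + 84 = -38/3 + 84 = 214/3 ≈ 71.333)
T + c = 214/3 - 6516 = -19334/3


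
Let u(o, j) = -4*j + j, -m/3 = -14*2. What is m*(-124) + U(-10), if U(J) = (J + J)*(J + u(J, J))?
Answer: -10816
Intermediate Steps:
m = 84 (m = -(-42)*2 = -3*(-28) = 84)
u(o, j) = -3*j
U(J) = -4*J² (U(J) = (J + J)*(J - 3*J) = (2*J)*(-2*J) = -4*J²)
m*(-124) + U(-10) = 84*(-124) - 4*(-10)² = -10416 - 4*100 = -10416 - 400 = -10816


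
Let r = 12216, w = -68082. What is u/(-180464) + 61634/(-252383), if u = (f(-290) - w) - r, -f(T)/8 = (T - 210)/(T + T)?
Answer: -365698791083/660417662824 ≈ -0.55374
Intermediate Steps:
f(T) = -4*(-210 + T)/T (f(T) = -8*(T - 210)/(T + T) = -8*(-210 + T)/(2*T) = -8*(-210 + T)*1/(2*T) = -4*(-210 + T)/T)
u = 1619914/29 (u = ((-4 + 840/(-290)) - 1*(-68082)) - 1*12216 = ((-4 + 840*(-1/290)) + 68082) - 12216 = ((-4 - 84/29) + 68082) - 12216 = (-200/29 + 68082) - 12216 = 1974178/29 - 12216 = 1619914/29 ≈ 55859.)
u/(-180464) + 61634/(-252383) = (1619914/29)/(-180464) + 61634/(-252383) = (1619914/29)*(-1/180464) + 61634*(-1/252383) = -809957/2616728 - 61634/252383 = -365698791083/660417662824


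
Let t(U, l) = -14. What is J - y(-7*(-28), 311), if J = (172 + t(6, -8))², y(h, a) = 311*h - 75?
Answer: -35917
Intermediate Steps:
y(h, a) = -75 + 311*h
J = 24964 (J = (172 - 14)² = 158² = 24964)
J - y(-7*(-28), 311) = 24964 - (-75 + 311*(-7*(-28))) = 24964 - (-75 + 311*196) = 24964 - (-75 + 60956) = 24964 - 1*60881 = 24964 - 60881 = -35917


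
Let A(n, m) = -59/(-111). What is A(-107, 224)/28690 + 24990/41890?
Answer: 7958537561/13340247510 ≈ 0.59658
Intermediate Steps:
A(n, m) = 59/111 (A(n, m) = -59*(-1/111) = 59/111)
A(-107, 224)/28690 + 24990/41890 = (59/111)/28690 + 24990/41890 = (59/111)*(1/28690) + 24990*(1/41890) = 59/3184590 + 2499/4189 = 7958537561/13340247510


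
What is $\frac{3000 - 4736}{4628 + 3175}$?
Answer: $- \frac{1736}{7803} \approx -0.22248$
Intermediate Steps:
$\frac{3000 - 4736}{4628 + 3175} = - \frac{1736}{7803}$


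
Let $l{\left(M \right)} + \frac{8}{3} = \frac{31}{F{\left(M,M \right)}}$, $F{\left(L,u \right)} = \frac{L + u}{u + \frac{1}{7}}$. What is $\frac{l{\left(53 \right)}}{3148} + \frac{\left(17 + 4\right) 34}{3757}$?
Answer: $\frac{75161669}{387161502} \approx 0.19414$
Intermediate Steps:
$F{\left(L,u \right)} = \frac{L + u}{\frac{1}{7} + u}$ ($F{\left(L,u \right)} = \frac{L + u}{u + \frac{1}{7}} = \frac{L + u}{\frac{1}{7} + u}$)
$l{\left(M \right)} = - \frac{8}{3} + \frac{31 \left(1 + 7 M\right)}{14 M}$ ($l{\left(M \right)} = - \frac{8}{3} + \frac{31}{7 \frac{1}{1 + 7 M} \left(M + M\right)} = - \frac{8}{3} + \frac{31}{7 \frac{1}{1 + 7 M} 2 M} = - \frac{8}{3} + \frac{31}{14 M \frac{1}{1 + 7 M}} = - \frac{8}{3} + 31 \frac{1 + 7 M}{14 M} = - \frac{8}{3} + \frac{31 \left(1 + 7 M\right)}{14 M}$)
$\frac{l{\left(53 \right)}}{3148} + \frac{\left(17 + 4\right) 34}{3757} = \frac{\frac{1}{42} \cdot \frac{1}{53} \left(93 + 539 \cdot 53\right)}{3148} + \frac{\left(17 + 4\right) 34}{3757} = \frac{1}{42} \cdot \frac{1}{53} \left(93 + 28567\right) \frac{1}{3148} + 21 \cdot 34 \cdot \frac{1}{3757} = \frac{1}{42} \cdot \frac{1}{53} \cdot 28660 \cdot \frac{1}{3148} + 714 \cdot \frac{1}{3757} = \frac{14330}{1113} \cdot \frac{1}{3148} + \frac{42}{221} = \frac{7165}{1751862} + \frac{42}{221} = \frac{75161669}{387161502}$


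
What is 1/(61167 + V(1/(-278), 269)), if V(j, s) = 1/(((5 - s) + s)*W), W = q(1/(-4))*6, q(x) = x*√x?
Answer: 13762575/841815425041 - 60*I/841815425041 ≈ 1.6349e-5 - 7.1275e-11*I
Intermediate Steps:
q(x) = x^(3/2)
W = -3*I/4 (W = (1/(-4))^(3/2)*6 = (-¼)^(3/2)*6 = -I/8*6 = -3*I/4 ≈ -0.75*I)
V(j, s) = 4*I/15 (V(j, s) = 1/(((5 - s) + s)*(-3*I/4)) = 1/(5*(-3*I/4)) = 1/(-15*I/4) = 4*I/15)
1/(61167 + V(1/(-278), 269)) = 1/(61167 + 4*I/15) = 225*(61167 - 4*I/15)/841815425041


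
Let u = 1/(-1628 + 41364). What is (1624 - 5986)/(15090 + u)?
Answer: -173328432/599616241 ≈ -0.28907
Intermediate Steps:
u = 1/39736 ≈ 2.5166e-5
(1624 - 5986)/(15090 + u) = (1624 - 5986)/(15090 + 1/39736) = -4362/599616241/39736 = -4362*39736/599616241 = -173328432/599616241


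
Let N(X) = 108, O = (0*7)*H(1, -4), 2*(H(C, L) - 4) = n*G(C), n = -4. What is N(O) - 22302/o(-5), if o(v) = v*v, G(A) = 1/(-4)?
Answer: -19602/25 ≈ -784.08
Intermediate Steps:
G(A) = -¼
H(C, L) = 9/2 (H(C, L) = 4 + (-4*(-¼))/2 = 4 + (½)*1 = 4 + ½ = 9/2)
o(v) = v²
O = 0 (O = (0*7)*(9/2) = 0*(9/2) = 0)
N(O) - 22302/o(-5) = 108 - 22302/((-5)²) = 108 - 22302/25 = -19602/25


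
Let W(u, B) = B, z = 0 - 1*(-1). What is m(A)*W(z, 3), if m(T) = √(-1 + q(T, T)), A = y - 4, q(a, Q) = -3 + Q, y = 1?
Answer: 3*I*√7 ≈ 7.9373*I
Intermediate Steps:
z = 1 (z = 0 + 1 = 1)
A = -3 (A = 1 - 4 = -3)
m(T) = √(-4 + T) (m(T) = √(-1 + (-3 + T)) = √(-4 + T))
m(A)*W(z, 3) = √(-4 - 3)*3 = √(-7)*3 = (I*√7)*3 = 3*I*√7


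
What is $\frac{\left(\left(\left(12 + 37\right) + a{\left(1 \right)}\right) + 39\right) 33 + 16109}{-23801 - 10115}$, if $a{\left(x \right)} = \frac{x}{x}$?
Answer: $- \frac{9523}{16958} \approx -0.56156$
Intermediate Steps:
$a{\left(x \right)} = 1$
$\frac{\left(\left(\left(12 + 37\right) + a{\left(1 \right)}\right) + 39\right) 33 + 16109}{-23801 - 10115} = \frac{\left(\left(\left(12 + 37\right) + 1\right) + 39\right) 33 + 16109}{-23801 - 10115} = \frac{\left(\left(49 + 1\right) + 39\right) 33 + 16109}{-33916} = \left(\left(50 + 39\right) 33 + 16109\right) \left(- \frac{1}{33916}\right) = \left(89 \cdot 33 + 16109\right) \left(- \frac{1}{33916}\right) = \left(2937 + 16109\right) \left(- \frac{1}{33916}\right) = 19046 \left(- \frac{1}{33916}\right) = - \frac{9523}{16958}$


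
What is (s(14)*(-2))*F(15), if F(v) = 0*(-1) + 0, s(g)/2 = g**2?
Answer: 0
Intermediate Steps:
s(g) = 2*g**2
F(v) = 0 (F(v) = 0 + 0 = 0)
(s(14)*(-2))*F(15) = ((2*14**2)*(-2))*0 = ((2*196)*(-2))*0 = (392*(-2))*0 = -784*0 = 0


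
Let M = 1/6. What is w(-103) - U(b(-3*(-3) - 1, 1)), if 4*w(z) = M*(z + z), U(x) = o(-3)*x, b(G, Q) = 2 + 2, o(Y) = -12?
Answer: 473/12 ≈ 39.417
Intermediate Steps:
b(G, Q) = 4
U(x) = -12*x
M = ⅙ (M = 1*(⅙) = ⅙ ≈ 0.16667)
w(z) = z/12 (w(z) = ((z + z)/6)/4 = ((2*z)/6)/4 = (z/3)/4 = z/12)
w(-103) - U(b(-3*(-3) - 1, 1)) = (1/12)*(-103) - (-12)*4 = -103/12 - 1*(-48) = -103/12 + 48 = 473/12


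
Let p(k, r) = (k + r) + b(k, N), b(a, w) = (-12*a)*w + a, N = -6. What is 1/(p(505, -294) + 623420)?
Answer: 1/660496 ≈ 1.5140e-6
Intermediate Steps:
b(a, w) = a - 12*a*w (b(a, w) = -12*a*w + a = a - 12*a*w)
p(k, r) = r + 74*k (p(k, r) = (k + r) + k*(1 - 12*(-6)) = (k + r) + k*(1 + 72) = (k + r) + k*73 = (k + r) + 73*k = r + 74*k)
1/(p(505, -294) + 623420) = 1/((-294 + 74*505) + 623420) = 1/((-294 + 37370) + 623420) = 1/(37076 + 623420) = 1/660496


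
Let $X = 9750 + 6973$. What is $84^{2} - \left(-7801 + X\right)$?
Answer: $-1866$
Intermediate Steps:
$X = 16723$
$84^{2} - \left(-7801 + X\right) = 84^{2} - \left(-7801 + 16723\right) = 7056 - 8922 = -1866$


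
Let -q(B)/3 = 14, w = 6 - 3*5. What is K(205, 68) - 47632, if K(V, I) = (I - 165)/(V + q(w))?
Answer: -7764113/163 ≈ -47633.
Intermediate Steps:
w = -9 (w = 6 - 15 = -9)
q(B) = -42 (q(B) = -3*14 = -42)
K(V, I) = (-165 + I)/(-42 + V) (K(V, I) = (I - 165)/(V - 42) = (-165 + I)/(-42 + V))
K(205, 68) - 47632 = (-165 + 68)/(-42 + 205) - 47632 = -97/163 - 47632 = -7764113/163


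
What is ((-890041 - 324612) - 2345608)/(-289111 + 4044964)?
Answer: -3560261/3755853 ≈ -0.94792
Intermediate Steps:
((-890041 - 324612) - 2345608)/(-289111 + 4044964) = (-1214653 - 2345608)/3755853 = -3560261*1/3755853 = -3560261/3755853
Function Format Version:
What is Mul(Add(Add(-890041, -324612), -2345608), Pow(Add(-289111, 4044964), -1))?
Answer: Rational(-3560261, 3755853) ≈ -0.94792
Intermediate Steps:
Mul(Add(Add(-890041, -324612), -2345608), Pow(Add(-289111, 4044964), -1)) = Mul(Add(-1214653, -2345608), Pow(3755853, -1)) = Mul(-3560261, Rational(1, 3755853)) = Rational(-3560261, 3755853)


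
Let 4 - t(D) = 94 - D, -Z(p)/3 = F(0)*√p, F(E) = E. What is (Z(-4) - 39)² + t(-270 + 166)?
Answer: 1327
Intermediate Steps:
Z(p) = 0 (Z(p) = -0*√p = -3*0 = 0)
t(D) = -90 + D (t(D) = 4 - (94 - D) = 4 + (-94 + D) = -90 + D)
(Z(-4) - 39)² + t(-270 + 166) = (0 - 39)² + (-90 + (-270 + 166)) = (-39)² + (-90 - 104) = 1521 - 194 = 1327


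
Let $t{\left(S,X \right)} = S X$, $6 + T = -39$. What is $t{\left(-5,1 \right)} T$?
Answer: $225$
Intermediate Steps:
$T = -45$ ($T = -6 - 39 = -45$)
$t{\left(-5,1 \right)} T = \left(-5\right) 1 \left(-45\right) = \left(-5\right) \left(-45\right) = 225$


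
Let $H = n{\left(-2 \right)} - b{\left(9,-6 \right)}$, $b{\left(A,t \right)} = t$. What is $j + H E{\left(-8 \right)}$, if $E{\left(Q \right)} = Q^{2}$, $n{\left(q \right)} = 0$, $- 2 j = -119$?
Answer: $\frac{887}{2} \approx 443.5$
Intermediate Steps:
$j = \frac{119}{2}$ ($j = \left(- \frac{1}{2}\right) \left(-119\right) = \frac{119}{2} \approx 59.5$)
$H = 6$ ($H = 0 - -6 = 0 + 6 = 6$)
$j + H E{\left(-8 \right)} = \frac{119}{2} + 6 \left(-8\right)^{2} = \frac{119}{2} + 6 \cdot 64 = \frac{119}{2} + 384 = \frac{887}{2}$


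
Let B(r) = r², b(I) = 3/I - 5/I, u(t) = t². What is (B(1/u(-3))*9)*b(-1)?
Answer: 2/9 ≈ 0.22222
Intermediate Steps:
b(I) = -2/I
(B(1/u(-3))*9)*b(-1) = ((1/((-3)²))²*9)*(-2/(-1)) = ((1/9)²*9)*(-2*(-1)) = ((⅑)²*9)*2 = ((1/81)*9)*2 = (⅑)*2 = 2/9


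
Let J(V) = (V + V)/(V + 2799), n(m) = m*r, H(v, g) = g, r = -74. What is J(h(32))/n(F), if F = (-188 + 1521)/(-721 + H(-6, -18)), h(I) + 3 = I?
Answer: 21431/139479788 ≈ 0.00015365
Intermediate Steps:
h(I) = -3 + I
F = -1333/739 (F = (-188 + 1521)/(-721 - 18) = 1333/(-739) = 1333*(-1/739) = -1333/739 ≈ -1.8038)
n(m) = -74*m (n(m) = m*(-74) = -74*m)
J(V) = 2*V/(2799 + V) (J(V) = (2*V)/(2799 + V) = 2*V/(2799 + V))
J(h(32))/n(F) = (2*(-3 + 32)/(2799 + (-3 + 32)))/((-74*(-1333/739))) = (2*29/(2799 + 29))/(98642/739) = (2*29/2828)*(739/98642) = (2*29*(1/2828))*(739/98642) = (29/1414)*(739/98642) = 21431/139479788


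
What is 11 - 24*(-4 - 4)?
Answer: 203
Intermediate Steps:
11 - 24*(-4 - 4) = 11 - 24*(-8) = 11 - 6*(-32) = 11 + 192 = 203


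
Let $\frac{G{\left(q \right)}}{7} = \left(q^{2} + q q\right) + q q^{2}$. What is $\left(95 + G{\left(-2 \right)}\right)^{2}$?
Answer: $9025$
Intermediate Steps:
$G{\left(q \right)} = 7 q^{3} + 14 q^{2}$ ($G{\left(q \right)} = 7 \left(\left(q^{2} + q q\right) + q q^{2}\right) = 7 \left(\left(q^{2} + q^{2}\right) + q^{3}\right) = 7 \left(2 q^{2} + q^{3}\right) = 7 \left(q^{3} + 2 q^{2}\right) = 7 q^{3} + 14 q^{2}$)
$\left(95 + G{\left(-2 \right)}\right)^{2} = \left(95 + 7 \left(-2\right)^{2} \left(2 - 2\right)\right)^{2} = \left(95 + 7 \cdot 4 \cdot 0\right)^{2} = \left(95 + 0\right)^{2} = 95^{2} = 9025$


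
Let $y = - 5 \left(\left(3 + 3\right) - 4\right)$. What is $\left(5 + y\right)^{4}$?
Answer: $625$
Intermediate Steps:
$y = -10$ ($y = - 5 \left(6 - 4\right) = \left(-5\right) 2 = -10$)
$\left(5 + y\right)^{4} = \left(5 - 10\right)^{4} = \left(-5\right)^{4} = 625$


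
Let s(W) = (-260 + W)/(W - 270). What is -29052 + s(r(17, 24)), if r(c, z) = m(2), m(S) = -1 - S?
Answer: -7930933/273 ≈ -29051.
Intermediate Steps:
r(c, z) = -3 (r(c, z) = -1 - 1*2 = -1 - 2 = -3)
s(W) = (-260 + W)/(-270 + W)
-29052 + s(r(17, 24)) = -29052 + (-260 - 3)/(-270 - 3) = -29052 - 263/(-273) = -29052 - 1/273*(-263) = -29052 + 263/273 = -7930933/273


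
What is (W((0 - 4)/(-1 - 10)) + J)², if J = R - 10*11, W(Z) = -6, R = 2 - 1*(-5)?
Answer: 11881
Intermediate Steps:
R = 7 (R = 2 + 5 = 7)
J = -103 (J = 7 - 10*11 = 7 - 110 = -103)
(W((0 - 4)/(-1 - 10)) + J)² = (-6 - 103)² = (-109)² = 11881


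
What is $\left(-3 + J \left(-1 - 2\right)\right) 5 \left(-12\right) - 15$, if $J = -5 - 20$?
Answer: $-4335$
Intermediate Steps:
$J = -25$ ($J = -5 - 20 = -25$)
$\left(-3 + J \left(-1 - 2\right)\right) 5 \left(-12\right) - 15 = \left(-3 - 25 \left(-1 - 2\right)\right) 5 \left(-12\right) - 15 = \left(-3 - -75\right) 5 \left(-12\right) - 15 = \left(-3 + 75\right) 5 \left(-12\right) - 15 = 72 \cdot 5 \left(-12\right) - 15 = 360 \left(-12\right) - 15 = -4320 - 15 = -4335$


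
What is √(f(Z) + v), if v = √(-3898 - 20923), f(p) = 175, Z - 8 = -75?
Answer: √(175 + I*√24821) ≈ 14.326 + 5.4986*I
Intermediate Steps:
Z = -67 (Z = 8 - 75 = -67)
v = I*√24821 (v = √(-24821) = I*√24821 ≈ 157.55*I)
√(f(Z) + v) = √(175 + I*√24821)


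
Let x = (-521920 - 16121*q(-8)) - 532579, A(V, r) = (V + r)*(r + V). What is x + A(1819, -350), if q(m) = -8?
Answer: 1232430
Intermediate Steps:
A(V, r) = (V + r)**2 (A(V, r) = (V + r)*(V + r) = (V + r)**2)
x = -925531 (x = (-521920 - 16121*(-8)) - 532579 = (-521920 + 128968) - 532579 = -392952 - 532579 = -925531)
x + A(1819, -350) = -925531 + (1819 - 350)**2 = -925531 + 1469**2 = -925531 + 2157961 = 1232430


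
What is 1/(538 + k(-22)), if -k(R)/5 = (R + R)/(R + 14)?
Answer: 2/1021 ≈ 0.0019589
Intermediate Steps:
k(R) = -10*R/(14 + R) (k(R) = -5*(R + R)/(R + 14) = -5*2*R/(14 + R) = -10*R/(14 + R))
1/(538 + k(-22)) = 1/(538 - 10*(-22)/(14 - 22)) = 1/(538 - 10*(-22)/(-8)) = 1/(538 - 10*(-22)*(-⅛)) = 1/(538 - 55/2) = 1/(1021/2) = 2/1021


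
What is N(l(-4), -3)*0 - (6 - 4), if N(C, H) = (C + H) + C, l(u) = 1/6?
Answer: -2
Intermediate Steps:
l(u) = 1/6
N(C, H) = H + 2*C
N(l(-4), -3)*0 - (6 - 4) = (-3 + 2*(1/6))*0 - (6 - 4) = (-3 + 1/3)*0 - 1*2 = -8/3*0 - 2 = 0 - 2 = -2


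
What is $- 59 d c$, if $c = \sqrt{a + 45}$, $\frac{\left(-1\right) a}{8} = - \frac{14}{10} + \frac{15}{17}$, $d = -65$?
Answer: $\frac{767 \sqrt{355045}}{17} \approx 26884.0$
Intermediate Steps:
$a = \frac{352}{85}$ ($a = - 8 \left(- \frac{14}{10} + \frac{15}{17}\right) = - 8 \left(\left(-14\right) \frac{1}{10} + 15 \cdot \frac{1}{17}\right) = - 8 \left(- \frac{7}{5} + \frac{15}{17}\right) = \left(-8\right) \left(- \frac{44}{85}\right) = \frac{352}{85} \approx 4.1412$)
$c = \frac{\sqrt{355045}}{85}$ ($c = \sqrt{\frac{352}{85} + 45} = \sqrt{\frac{4177}{85}} = \frac{\sqrt{355045}}{85} \approx 7.0101$)
$- 59 d c = \left(-59\right) \left(-65\right) \frac{\sqrt{355045}}{85} = 3835 \frac{\sqrt{355045}}{85} = \frac{767 \sqrt{355045}}{17}$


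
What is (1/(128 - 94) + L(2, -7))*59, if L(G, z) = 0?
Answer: 59/34 ≈ 1.7353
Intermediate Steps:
(1/(128 - 94) + L(2, -7))*59 = (1/(128 - 94) + 0)*59 = (1/34 + 0)*59 = (1/34)*59 = 59/34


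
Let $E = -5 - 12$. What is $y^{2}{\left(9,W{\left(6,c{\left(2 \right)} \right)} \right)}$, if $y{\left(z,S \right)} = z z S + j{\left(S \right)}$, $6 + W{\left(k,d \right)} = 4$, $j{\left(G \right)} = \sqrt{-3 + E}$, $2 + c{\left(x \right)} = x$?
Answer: $26224 - 648 i \sqrt{5} \approx 26224.0 - 1449.0 i$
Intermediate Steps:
$E = -17$ ($E = -5 - 12 = -17$)
$c{\left(x \right)} = -2 + x$
$j{\left(G \right)} = 2 i \sqrt{5}$ ($j{\left(G \right)} = \sqrt{-3 - 17} = \sqrt{-20} = 2 i \sqrt{5}$)
$W{\left(k,d \right)} = -2$ ($W{\left(k,d \right)} = -6 + 4 = -2$)
$y{\left(z,S \right)} = S z^{2} + 2 i \sqrt{5}$ ($y{\left(z,S \right)} = z z S + 2 i \sqrt{5} = z^{2} S + 2 i \sqrt{5} = S z^{2} + 2 i \sqrt{5}$)
$y^{2}{\left(9,W{\left(6,c{\left(2 \right)} \right)} \right)} = \left(- 2 \cdot 9^{2} + 2 i \sqrt{5}\right)^{2} = \left(\left(-2\right) 81 + 2 i \sqrt{5}\right)^{2} = \left(-162 + 2 i \sqrt{5}\right)^{2}$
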